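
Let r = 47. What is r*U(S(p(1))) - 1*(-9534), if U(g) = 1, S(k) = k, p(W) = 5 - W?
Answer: 9581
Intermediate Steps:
r*U(S(p(1))) - 1*(-9534) = 47*1 - 1*(-9534) = 47 + 9534 = 9581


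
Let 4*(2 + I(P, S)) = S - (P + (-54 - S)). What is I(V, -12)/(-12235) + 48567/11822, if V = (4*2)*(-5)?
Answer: 297017002/72321085 ≈ 4.1069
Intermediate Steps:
V = -40 (V = 8*(-5) = -40)
I(P, S) = 23/2 + S/2 - P/4 (I(P, S) = -2 + (S - (P + (-54 - S)))/4 = -2 + (S - (-54 + P - S))/4 = -2 + (S + (54 + S - P))/4 = -2 + (54 - P + 2*S)/4 = -2 + (27/2 + S/2 - P/4) = 23/2 + S/2 - P/4)
I(V, -12)/(-12235) + 48567/11822 = (23/2 + (1/2)*(-12) - 1/4*(-40))/(-12235) + 48567/11822 = (23/2 - 6 + 10)*(-1/12235) + 48567*(1/11822) = (31/2)*(-1/12235) + 48567/11822 = -31/24470 + 48567/11822 = 297017002/72321085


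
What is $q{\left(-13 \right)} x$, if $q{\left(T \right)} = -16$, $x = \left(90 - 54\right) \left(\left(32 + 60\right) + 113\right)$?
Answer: $-118080$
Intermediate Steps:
$x = 7380$ ($x = 36 \left(92 + 113\right) = 36 \cdot 205 = 7380$)
$q{\left(-13 \right)} x = \left(-16\right) 7380 = -118080$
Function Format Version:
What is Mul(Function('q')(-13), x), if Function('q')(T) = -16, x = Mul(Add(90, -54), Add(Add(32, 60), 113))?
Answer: -118080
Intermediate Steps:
x = 7380 (x = Mul(36, Add(92, 113)) = Mul(36, 205) = 7380)
Mul(Function('q')(-13), x) = Mul(-16, 7380) = -118080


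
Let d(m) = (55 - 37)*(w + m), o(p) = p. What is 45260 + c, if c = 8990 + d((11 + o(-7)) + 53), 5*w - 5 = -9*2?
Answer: 276146/5 ≈ 55229.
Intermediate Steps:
w = -13/5 (w = 1 + (-9*2)/5 = 1 + (⅕)*(-18) = 1 - 18/5 = -13/5 ≈ -2.6000)
d(m) = -234/5 + 18*m (d(m) = (55 - 37)*(-13/5 + m) = 18*(-13/5 + m) = -234/5 + 18*m)
c = 49846/5 (c = 8990 + (-234/5 + 18*((11 - 7) + 53)) = 8990 + (-234/5 + 18*(4 + 53)) = 8990 + (-234/5 + 18*57) = 8990 + (-234/5 + 1026) = 8990 + 4896/5 = 49846/5 ≈ 9969.2)
45260 + c = 45260 + 49846/5 = 276146/5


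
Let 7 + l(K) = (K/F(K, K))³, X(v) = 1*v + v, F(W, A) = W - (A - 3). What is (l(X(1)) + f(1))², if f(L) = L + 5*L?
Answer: 361/729 ≈ 0.49520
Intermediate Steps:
F(W, A) = 3 + W - A (F(W, A) = W - (-3 + A) = W + (3 - A) = 3 + W - A)
X(v) = 2*v (X(v) = v + v = 2*v)
l(K) = -7 + K³/27 (l(K) = -7 + (K/(3 + K - K))³ = -7 + (K/3)³ = -7 + K³/27)
f(L) = 6*L
(l(X(1)) + f(1))² = ((-7 + (2*1)³/27) + 6*1)² = ((-7 + (1/27)*2³) + 6)² = ((-7 + (1/27)*8) + 6)² = ((-7 + 8/27) + 6)² = (-181/27 + 6)² = (-19/27)² = 361/729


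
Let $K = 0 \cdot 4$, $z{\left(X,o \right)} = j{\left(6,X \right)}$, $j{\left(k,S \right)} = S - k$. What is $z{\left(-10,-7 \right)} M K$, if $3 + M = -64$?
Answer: $0$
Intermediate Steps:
$M = -67$ ($M = -3 - 64 = -67$)
$z{\left(X,o \right)} = -6 + X$ ($z{\left(X,o \right)} = X - 6 = -6 + X$)
$K = 0$
$z{\left(-10,-7 \right)} M K = \left(-6 - 10\right) \left(-67\right) 0 = \left(-16\right) \left(-67\right) 0 = 1072 \cdot 0 = 0$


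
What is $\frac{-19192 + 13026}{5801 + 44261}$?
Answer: $- \frac{3083}{25031} \approx -0.12317$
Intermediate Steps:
$\frac{-19192 + 13026}{5801 + 44261} = - \frac{6166}{50062} = \left(-6166\right) \frac{1}{50062} = - \frac{3083}{25031}$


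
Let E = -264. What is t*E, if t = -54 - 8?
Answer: 16368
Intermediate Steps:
t = -62
t*E = -62*(-264) = 16368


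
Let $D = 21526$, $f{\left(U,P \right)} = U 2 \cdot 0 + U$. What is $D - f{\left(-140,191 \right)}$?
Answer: $21666$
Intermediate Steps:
$f{\left(U,P \right)} = U$ ($f{\left(U,P \right)} = 2 U 0 + U = 0 + U = U$)
$D - f{\left(-140,191 \right)} = 21526 - -140 = 21526 + 140 = 21666$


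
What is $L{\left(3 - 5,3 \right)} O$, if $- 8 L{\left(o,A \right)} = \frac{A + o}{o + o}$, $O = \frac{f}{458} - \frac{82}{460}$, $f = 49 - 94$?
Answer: $- \frac{3641}{421360} \approx -0.0086411$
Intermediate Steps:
$f = -45$ ($f = 49 - 94 = -45$)
$O = - \frac{7282}{26335}$ ($O = - \frac{45}{458} - \frac{82}{460} = \left(-45\right) \frac{1}{458} - \frac{41}{230} = - \frac{45}{458} - \frac{41}{230} = - \frac{7282}{26335} \approx -0.27651$)
$L{\left(o,A \right)} = - \frac{A + o}{16 o}$ ($L{\left(o,A \right)} = - \frac{\left(A + o\right) \frac{1}{o + o}}{8} = - \frac{\left(A + o\right) \frac{1}{2 o}}{8} = - \frac{\frac{1}{2} \frac{1}{o} \left(A + o\right)}{8} = - \frac{A + o}{16 o}$)
$L{\left(3 - 5,3 \right)} O = \frac{\left(-1\right) 3 - \left(3 - 5\right)}{16 \left(3 - 5\right)} \left(- \frac{7282}{26335}\right) = \frac{-3 - -2}{16 \left(-2\right)} \left(- \frac{7282}{26335}\right) = \frac{1}{16} \left(- \frac{1}{2}\right) \left(-3 + 2\right) \left(- \frac{7282}{26335}\right) = \frac{1}{16} \left(- \frac{1}{2}\right) \left(-1\right) \left(- \frac{7282}{26335}\right) = \frac{1}{32} \left(- \frac{7282}{26335}\right) = - \frac{3641}{421360}$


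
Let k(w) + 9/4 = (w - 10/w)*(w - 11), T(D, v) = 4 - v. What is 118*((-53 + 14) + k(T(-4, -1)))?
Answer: -13983/2 ≈ -6991.5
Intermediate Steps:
k(w) = -9/4 + (-11 + w)*(w - 10/w) (k(w) = -9/4 + (w - 10/w)*(w - 11) = -9/4 + (w - 10/w)*(-11 + w) = -9/4 + (-11 + w)*(w - 10/w))
118*((-53 + 14) + k(T(-4, -1))) = 118*((-53 + 14) + (-49/4 + (4 - 1*(-1))**2 - 11*(4 - 1*(-1)) + 110/(4 - 1*(-1)))) = 118*(-39 + (-49/4 + (4 + 1)**2 - 11*(4 + 1) + 110/(4 + 1))) = 118*(-39 + (-49/4 + 5**2 - 11*5 + 110/5)) = 118*(-39 + (-49/4 + 25 - 55 + 110*(1/5))) = 118*(-39 + (-49/4 + 25 - 55 + 22)) = 118*(-39 - 81/4) = 118*(-237/4) = -13983/2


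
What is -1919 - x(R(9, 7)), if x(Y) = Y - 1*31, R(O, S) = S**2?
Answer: -1937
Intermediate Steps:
x(Y) = -31 + Y (x(Y) = Y - 31 = -31 + Y)
-1919 - x(R(9, 7)) = -1919 - (-31 + 7**2) = -1919 - (-31 + 49) = -1919 - 1*18 = -1919 - 18 = -1937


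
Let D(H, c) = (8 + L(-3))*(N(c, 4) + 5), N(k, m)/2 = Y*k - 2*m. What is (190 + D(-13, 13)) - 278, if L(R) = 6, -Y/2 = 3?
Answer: -2426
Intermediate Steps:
Y = -6 (Y = -2*3 = -6)
N(k, m) = -12*k - 4*m (N(k, m) = 2*(-6*k - 2*m) = -12*k - 4*m)
D(H, c) = -154 - 168*c (D(H, c) = (8 + 6)*((-12*c - 4*4) + 5) = 14*((-12*c - 16) + 5) = 14*((-16 - 12*c) + 5) = 14*(-11 - 12*c) = -154 - 168*c)
(190 + D(-13, 13)) - 278 = (190 + (-154 - 168*13)) - 278 = (190 + (-154 - 2184)) - 278 = (190 - 2338) - 278 = -2148 - 278 = -2426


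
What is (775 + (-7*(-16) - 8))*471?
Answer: 414009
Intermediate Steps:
(775 + (-7*(-16) - 8))*471 = (775 + (112 - 8))*471 = (775 + 104)*471 = 879*471 = 414009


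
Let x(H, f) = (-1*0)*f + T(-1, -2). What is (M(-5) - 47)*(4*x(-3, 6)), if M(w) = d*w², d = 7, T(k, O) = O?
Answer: -1024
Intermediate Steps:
x(H, f) = -2 (x(H, f) = (-1*0)*f - 2 = 0*f - 2 = 0 - 2 = -2)
M(w) = 7*w²
(M(-5) - 47)*(4*x(-3, 6)) = (7*(-5)² - 47)*(4*(-2)) = (7*25 - 47)*(-8) = (175 - 47)*(-8) = 128*(-8) = -1024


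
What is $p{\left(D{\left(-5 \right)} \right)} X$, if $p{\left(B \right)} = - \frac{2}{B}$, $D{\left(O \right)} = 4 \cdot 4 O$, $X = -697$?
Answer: $- \frac{697}{40} \approx -17.425$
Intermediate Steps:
$D{\left(O \right)} = 16 O$
$p{\left(D{\left(-5 \right)} \right)} X = - \frac{2}{16 \left(-5\right)} \left(-697\right) = - \frac{2}{-80} \left(-697\right) = \left(-2\right) \left(- \frac{1}{80}\right) \left(-697\right) = \frac{1}{40} \left(-697\right) = - \frac{697}{40}$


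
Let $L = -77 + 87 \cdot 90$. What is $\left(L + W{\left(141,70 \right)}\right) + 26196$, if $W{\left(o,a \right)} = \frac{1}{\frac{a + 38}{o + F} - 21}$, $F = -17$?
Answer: $\frac{21184145}{624} \approx 33949.0$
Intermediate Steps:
$L = 7753$ ($L = -77 + 7830 = 7753$)
$W{\left(o,a \right)} = \frac{1}{-21 + \frac{38 + a}{-17 + o}}$ ($W{\left(o,a \right)} = \frac{1}{\frac{a + 38}{o - 17} - 21} = \frac{1}{\frac{38 + a}{-17 + o} - 21} = \frac{1}{-21 + \frac{38 + a}{-17 + o}}$)
$\left(L + W{\left(141,70 \right)}\right) + 26196 = \left(7753 + \frac{-17 + 141}{395 + 70 - 2961}\right) + 26196 = \left(7753 + \frac{1}{395 + 70 - 2961} \cdot 124\right) + 26196 = \left(7753 + \frac{1}{-2496} \cdot 124\right) + 26196 = \left(7753 - \frac{31}{624}\right) + 26196 = \frac{4837841}{624} + 26196 = \frac{21184145}{624}$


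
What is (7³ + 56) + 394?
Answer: 793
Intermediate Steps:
(7³ + 56) + 394 = (343 + 56) + 394 = 399 + 394 = 793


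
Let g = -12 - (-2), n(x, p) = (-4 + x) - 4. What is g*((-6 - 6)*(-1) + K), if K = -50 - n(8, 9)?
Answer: 380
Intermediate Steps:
n(x, p) = -8 + x
K = -50 (K = -50 - (-8 + 8) = -50 - 1*0 = -50 + 0 = -50)
g = -10 (g = -12 - 1*(-2) = -12 + 2 = -10)
g*((-6 - 6)*(-1) + K) = -10*((-6 - 6)*(-1) - 50) = -10*(-12*(-1) - 50) = -10*(12 - 50) = -10*(-38) = 380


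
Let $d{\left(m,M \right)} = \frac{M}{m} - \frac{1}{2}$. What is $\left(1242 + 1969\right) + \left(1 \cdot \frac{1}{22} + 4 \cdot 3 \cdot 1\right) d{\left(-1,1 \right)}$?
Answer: $\frac{140489}{44} \approx 3192.9$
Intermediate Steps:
$d{\left(m,M \right)} = - \frac{1}{2} + \frac{M}{m}$ ($d{\left(m,M \right)} = \frac{M}{m} - \frac{1}{2} = - \frac{1}{2} + \frac{M}{m}$)
$\left(1242 + 1969\right) + \left(1 \cdot \frac{1}{22} + 4 \cdot 3 \cdot 1\right) d{\left(-1,1 \right)} = \left(1242 + 1969\right) + \left(1 \cdot \frac{1}{22} + 4 \cdot 3 \cdot 1\right) \frac{1 - - \frac{1}{2}}{-1} = 3211 + \left(1 \cdot \frac{1}{22} + 12 \cdot 1\right) \left(- (1 + \frac{1}{2})\right) = 3211 + \left(\frac{1}{22} + 12\right) \left(\left(-1\right) \frac{3}{2}\right) = 3211 + \frac{265}{22} \left(- \frac{3}{2}\right) = 3211 - \frac{795}{44} = \frac{140489}{44}$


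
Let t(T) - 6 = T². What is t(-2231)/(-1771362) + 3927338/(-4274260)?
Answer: -3528912245972/946407717765 ≈ -3.7287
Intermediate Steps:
t(T) = 6 + T²
t(-2231)/(-1771362) + 3927338/(-4274260) = (6 + (-2231)²)/(-1771362) + 3927338/(-4274260) = (6 + 4977361)*(-1/1771362) + 3927338*(-1/4274260) = 4977367*(-1/1771362) - 1963669/2137130 = -4977367/1771362 - 1963669/2137130 = -3528912245972/946407717765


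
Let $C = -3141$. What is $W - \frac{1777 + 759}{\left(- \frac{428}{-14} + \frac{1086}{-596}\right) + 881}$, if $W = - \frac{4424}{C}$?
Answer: $- \frac{2740201016}{1986930639} \approx -1.3791$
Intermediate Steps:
$W = \frac{4424}{3141}$ ($W = - \frac{4424}{-3141} = \left(-4424\right) \left(- \frac{1}{3141}\right) = \frac{4424}{3141} \approx 1.4085$)
$W - \frac{1777 + 759}{\left(- \frac{428}{-14} + \frac{1086}{-596}\right) + 881} = \frac{4424}{3141} - \frac{1777 + 759}{\left(- \frac{428}{-14} + \frac{1086}{-596}\right) + 881} = \frac{4424}{3141} - \frac{2536}{\left(\left(-428\right) \left(- \frac{1}{14}\right) + 1086 \left(- \frac{1}{596}\right)\right) + 881} = \frac{4424}{3141} - \frac{2536}{\left(\frac{214}{7} - \frac{543}{298}\right) + 881} = \frac{4424}{3141} - \frac{2536}{\frac{59971}{2086} + 881} = \frac{4424}{3141} - \frac{2536}{\frac{1897737}{2086}} = \frac{4424}{3141} - 2536 \cdot \frac{2086}{1897737} = \frac{4424}{3141} - \frac{5290096}{1897737} = - \frac{2740201016}{1986930639}$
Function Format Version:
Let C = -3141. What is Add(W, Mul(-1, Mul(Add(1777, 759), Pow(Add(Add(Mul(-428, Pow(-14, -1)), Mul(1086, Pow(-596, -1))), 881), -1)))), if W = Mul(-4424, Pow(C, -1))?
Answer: Rational(-2740201016, 1986930639) ≈ -1.3791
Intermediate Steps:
W = Rational(4424, 3141) (W = Mul(-4424, Pow(-3141, -1)) = Mul(-4424, Rational(-1, 3141)) = Rational(4424, 3141) ≈ 1.4085)
Add(W, Mul(-1, Mul(Add(1777, 759), Pow(Add(Add(Mul(-428, Pow(-14, -1)), Mul(1086, Pow(-596, -1))), 881), -1)))) = Add(Rational(4424, 3141), Mul(-1, Mul(Add(1777, 759), Pow(Add(Add(Mul(-428, Pow(-14, -1)), Mul(1086, Pow(-596, -1))), 881), -1)))) = Add(Rational(4424, 3141), Mul(-1, Mul(2536, Pow(Add(Add(Mul(-428, Rational(-1, 14)), Mul(1086, Rational(-1, 596))), 881), -1)))) = Add(Rational(4424, 3141), Mul(-1, Mul(2536, Pow(Add(Add(Rational(214, 7), Rational(-543, 298)), 881), -1)))) = Add(Rational(4424, 3141), Mul(-1, Mul(2536, Pow(Add(Rational(59971, 2086), 881), -1)))) = Add(Rational(4424, 3141), Mul(-1, Mul(2536, Pow(Rational(1897737, 2086), -1)))) = Add(Rational(4424, 3141), Mul(-1, Mul(2536, Rational(2086, 1897737)))) = Add(Rational(4424, 3141), Mul(-1, Rational(5290096, 1897737))) = Add(Rational(4424, 3141), Rational(-5290096, 1897737)) = Rational(-2740201016, 1986930639)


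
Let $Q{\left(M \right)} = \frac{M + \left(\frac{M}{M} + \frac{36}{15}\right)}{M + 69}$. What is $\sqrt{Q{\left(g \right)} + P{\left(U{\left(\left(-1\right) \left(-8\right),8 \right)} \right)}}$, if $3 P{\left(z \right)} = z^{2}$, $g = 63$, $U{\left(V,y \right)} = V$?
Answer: $\frac{\sqrt{66055}}{55} \approx 4.6729$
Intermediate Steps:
$Q{\left(M \right)} = \frac{\frac{17}{5} + M}{69 + M}$ ($Q{\left(M \right)} = \frac{M + \left(1 + 36 \cdot \frac{1}{15}\right)}{69 + M} = \frac{M + \left(1 + \frac{12}{5}\right)}{69 + M} = \frac{M + \frac{17}{5}}{69 + M} = \frac{\frac{17}{5} + M}{69 + M}$)
$P{\left(z \right)} = \frac{z^{2}}{3}$
$\sqrt{Q{\left(g \right)} + P{\left(U{\left(\left(-1\right) \left(-8\right),8 \right)} \right)}} = \sqrt{\frac{\frac{17}{5} + 63}{69 + 63} + \frac{\left(\left(-1\right) \left(-8\right)\right)^{2}}{3}} = \sqrt{\frac{1}{132} \cdot \frac{332}{5} + \frac{8^{2}}{3}} = \sqrt{\frac{1}{132} \cdot \frac{332}{5} + \frac{1}{3} \cdot 64} = \sqrt{\frac{83}{165} + \frac{64}{3}} = \sqrt{\frac{1201}{55}} = \frac{\sqrt{66055}}{55}$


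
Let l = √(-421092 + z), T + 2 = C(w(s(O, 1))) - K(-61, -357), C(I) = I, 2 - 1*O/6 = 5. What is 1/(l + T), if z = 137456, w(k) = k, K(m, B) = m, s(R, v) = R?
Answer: 41/285317 - 2*I*√70909/285317 ≈ 0.0001437 - 0.0018666*I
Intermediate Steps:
O = -18 (O = 12 - 6*5 = 12 - 30 = -18)
T = 41 (T = -2 + (-18 - 1*(-61)) = -2 + (-18 + 61) = -2 + 43 = 41)
l = 2*I*√70909 (l = √(-421092 + 137456) = √(-283636) = 2*I*√70909 ≈ 532.58*I)
1/(l + T) = 1/(2*I*√70909 + 41) = 1/(41 + 2*I*√70909)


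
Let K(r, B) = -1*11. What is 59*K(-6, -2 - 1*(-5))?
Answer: -649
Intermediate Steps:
K(r, B) = -11
59*K(-6, -2 - 1*(-5)) = 59*(-11) = -649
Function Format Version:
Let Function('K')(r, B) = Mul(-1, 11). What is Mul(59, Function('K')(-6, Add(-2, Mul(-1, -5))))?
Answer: -649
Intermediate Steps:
Function('K')(r, B) = -11
Mul(59, Function('K')(-6, Add(-2, Mul(-1, -5)))) = Mul(59, -11) = -649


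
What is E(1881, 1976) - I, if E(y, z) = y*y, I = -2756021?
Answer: 6294182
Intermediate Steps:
E(y, z) = y²
E(1881, 1976) - I = 1881² - 1*(-2756021) = 3538161 + 2756021 = 6294182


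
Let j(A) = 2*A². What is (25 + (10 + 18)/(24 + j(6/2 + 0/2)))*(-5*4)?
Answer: -1540/3 ≈ -513.33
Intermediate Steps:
(25 + (10 + 18)/(24 + j(6/2 + 0/2)))*(-5*4) = (25 + (10 + 18)/(24 + 2*(6/2 + 0/2)²))*(-5*4) = (25 + 28/(24 + 2*(6*(½) + 0*(½))²))*(-20) = (25 + 28/(24 + 2*(3 + 0)²))*(-20) = (25 + 28/(24 + 2*3²))*(-20) = (25 + 28/(24 + 2*9))*(-20) = (25 + 28/(24 + 18))*(-20) = (25 + 28/42)*(-20) = (25 + 28*(1/42))*(-20) = (25 + ⅔)*(-20) = (77/3)*(-20) = -1540/3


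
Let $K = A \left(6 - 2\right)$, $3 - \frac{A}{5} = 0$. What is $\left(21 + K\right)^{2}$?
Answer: $6561$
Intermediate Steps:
$A = 15$ ($A = 15 - 0 = 15 + 0 = 15$)
$K = 60$ ($K = 15 \left(6 - 2\right) = 15 \cdot 4 = 60$)
$\left(21 + K\right)^{2} = \left(21 + 60\right)^{2} = 81^{2} = 6561$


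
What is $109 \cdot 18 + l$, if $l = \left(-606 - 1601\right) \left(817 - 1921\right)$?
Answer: $2438490$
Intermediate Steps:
$l = 2436528$ ($l = \left(-2207\right) \left(-1104\right) = 2436528$)
$109 \cdot 18 + l = 109 \cdot 18 + 2436528 = 1962 + 2436528 = 2438490$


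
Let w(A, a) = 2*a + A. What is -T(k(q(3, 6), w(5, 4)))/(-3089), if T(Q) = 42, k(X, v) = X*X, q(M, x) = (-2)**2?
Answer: 42/3089 ≈ 0.013597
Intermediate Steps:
q(M, x) = 4
w(A, a) = A + 2*a
k(X, v) = X**2
-T(k(q(3, 6), w(5, 4)))/(-3089) = -42/(-3089) = -42*(-1)/3089 = -1*(-42/3089) = 42/3089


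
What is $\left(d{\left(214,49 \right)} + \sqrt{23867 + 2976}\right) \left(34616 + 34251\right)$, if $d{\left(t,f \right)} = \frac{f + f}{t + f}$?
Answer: $\frac{6748966}{263} + 68867 \sqrt{26843} \approx 1.1309 \cdot 10^{7}$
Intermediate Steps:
$d{\left(t,f \right)} = \frac{2 f}{f + t}$
$\left(d{\left(214,49 \right)} + \sqrt{23867 + 2976}\right) \left(34616 + 34251\right) = \left(2 \cdot 49 \frac{1}{49 + 214} + \sqrt{23867 + 2976}\right) \left(34616 + 34251\right) = \left(2 \cdot 49 \cdot \frac{1}{263} + \sqrt{26843}\right) 68867 = \left(\frac{98}{263} + \sqrt{26843}\right) 68867 = \frac{6748966}{263} + 68867 \sqrt{26843}$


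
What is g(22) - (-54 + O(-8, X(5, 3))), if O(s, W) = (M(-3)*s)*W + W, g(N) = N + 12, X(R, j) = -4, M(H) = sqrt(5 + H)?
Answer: 92 - 32*sqrt(2) ≈ 46.745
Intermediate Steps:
g(N) = 12 + N
O(s, W) = W + W*s*sqrt(2) (O(s, W) = (sqrt(5 - 3)*s)*W + W = (sqrt(2)*s)*W + W = (s*sqrt(2))*W + W = W*s*sqrt(2) + W = W + W*s*sqrt(2))
g(22) - (-54 + O(-8, X(5, 3))) = (12 + 22) - (-54 - 4*(1 - 8*sqrt(2))) = 34 - (-54 + (-4 + 32*sqrt(2))) = 34 - (-58 + 32*sqrt(2)) = 34 + (58 - 32*sqrt(2)) = 92 - 32*sqrt(2)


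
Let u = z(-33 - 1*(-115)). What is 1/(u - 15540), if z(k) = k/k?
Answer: -1/15539 ≈ -6.4354e-5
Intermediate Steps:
z(k) = 1
u = 1
1/(u - 15540) = 1/(1 - 15540) = 1/(-15539) = -1/15539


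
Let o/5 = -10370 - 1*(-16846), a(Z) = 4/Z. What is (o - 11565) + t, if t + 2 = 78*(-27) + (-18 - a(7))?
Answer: 130819/7 ≈ 18688.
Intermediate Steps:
o = 32380 (o = 5*(-10370 - 1*(-16846)) = 5*(-10370 + 16846) = 5*6476 = 32380)
t = -14886/7 (t = -2 + (78*(-27) + (-18 - 4/7)) = -2 + (-2106 + (-18 - 4/7)) = -2 + (-2106 - 130/7) = -2 - 14872/7 = -14886/7 ≈ -2126.6)
(o - 11565) + t = (32380 - 11565) - 14886/7 = 20815 - 14886/7 = 130819/7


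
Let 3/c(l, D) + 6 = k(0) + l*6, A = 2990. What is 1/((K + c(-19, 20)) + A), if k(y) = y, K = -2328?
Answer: 40/26479 ≈ 0.0015106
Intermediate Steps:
c(l, D) = 3/(-6 + 6*l) (c(l, D) = 3/(-6 + (0 + l*6)) = 3/(-6 + (0 + 6*l)) = 3/(-6 + 6*l))
1/((K + c(-19, 20)) + A) = 1/((-2328 + 1/(2*(-1 - 19))) + 2990) = 1/((-2328 + (½)/(-20)) + 2990) = 1/((-2328 + (½)*(-1/20)) + 2990) = 1/((-2328 - 1/40) + 2990) = 1/(-93121/40 + 2990) = 1/(26479/40) = 40/26479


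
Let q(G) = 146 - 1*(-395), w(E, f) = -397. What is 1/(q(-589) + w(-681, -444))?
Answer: 1/144 ≈ 0.0069444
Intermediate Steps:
q(G) = 541 (q(G) = 146 + 395 = 541)
1/(q(-589) + w(-681, -444)) = 1/(541 - 397) = 1/144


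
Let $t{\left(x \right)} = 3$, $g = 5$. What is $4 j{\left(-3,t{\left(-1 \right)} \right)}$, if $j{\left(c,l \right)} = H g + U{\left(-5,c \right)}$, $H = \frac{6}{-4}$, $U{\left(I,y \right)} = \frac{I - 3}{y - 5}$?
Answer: $-26$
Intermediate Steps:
$U{\left(I,y \right)} = \frac{-3 + I}{-5 + y}$
$H = - \frac{3}{2}$ ($H = 6 \left(- \frac{1}{4}\right) = - \frac{3}{2} \approx -1.5$)
$j{\left(c,l \right)} = - \frac{15}{2} - \frac{8}{-5 + c}$ ($j{\left(c,l \right)} = \left(- \frac{3}{2}\right) 5 + \frac{-3 - 5}{-5 + c} = - \frac{15}{2} + \frac{1}{-5 + c} \left(-8\right) = - \frac{15}{2} - \frac{8}{-5 + c}$)
$4 j{\left(-3,t{\left(-1 \right)} \right)} = 4 \frac{59 - -45}{2 \left(-5 - 3\right)} = 4 \frac{59 + 45}{2 \left(-8\right)} = 4 \cdot \frac{1}{2} \left(- \frac{1}{8}\right) 104 = 4 \left(- \frac{13}{2}\right) = -26$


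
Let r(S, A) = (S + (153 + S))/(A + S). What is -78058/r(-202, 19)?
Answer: -14284614/251 ≈ -56911.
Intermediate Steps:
r(S, A) = (153 + 2*S)/(A + S)
-78058/r(-202, 19) = -78058*(19 - 202)/(153 + 2*(-202)) = -78058*(-183/(153 - 404)) = -78058/((-1/183*(-251))) = -78058/251/183 = -78058*183/251 = -14284614/251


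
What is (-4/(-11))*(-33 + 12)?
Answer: -84/11 ≈ -7.6364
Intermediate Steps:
(-4/(-11))*(-33 + 12) = -4*(-1/11)*(-21) = (4/11)*(-21) = -84/11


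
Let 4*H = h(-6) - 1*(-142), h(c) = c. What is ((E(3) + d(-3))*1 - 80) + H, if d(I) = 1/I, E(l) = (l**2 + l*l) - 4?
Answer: -97/3 ≈ -32.333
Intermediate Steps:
E(l) = -4 + 2*l**2 (E(l) = (l**2 + l**2) - 4 = 2*l**2 - 4 = -4 + 2*l**2)
d(I) = 1/I
H = 34 (H = (-6 - 1*(-142))/4 = (-6 + 142)/4 = (1/4)*136 = 34)
((E(3) + d(-3))*1 - 80) + H = (((-4 + 2*3**2) + 1/(-3))*1 - 80) + 34 = (((-4 + 2*9) - 1/3)*1 - 80) + 34 = (((-4 + 18) - 1/3)*1 - 80) + 34 = ((14 - 1/3)*1 - 80) + 34 = ((41/3)*1 - 80) + 34 = (41/3 - 80) + 34 = -199/3 + 34 = -97/3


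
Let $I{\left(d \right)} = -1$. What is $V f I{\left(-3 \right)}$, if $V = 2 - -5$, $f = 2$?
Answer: $-14$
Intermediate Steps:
$V = 7$ ($V = 2 + 5 = 7$)
$V f I{\left(-3 \right)} = 7 \cdot 2 \left(-1\right) = 14 \left(-1\right) = -14$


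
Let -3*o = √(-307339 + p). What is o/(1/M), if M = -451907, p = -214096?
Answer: 451907*I*√521435/3 ≈ 1.0877e+8*I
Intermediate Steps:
o = -I*√521435/3 (o = -√(-307339 - 214096)/3 = -I*√521435/3 ≈ -240.7*I)
o/(1/M) = (-I*√521435/3)/(1/(-451907)) = (-I*√521435/3)/(-1/451907) = -I*√521435/3*(-451907) = 451907*I*√521435/3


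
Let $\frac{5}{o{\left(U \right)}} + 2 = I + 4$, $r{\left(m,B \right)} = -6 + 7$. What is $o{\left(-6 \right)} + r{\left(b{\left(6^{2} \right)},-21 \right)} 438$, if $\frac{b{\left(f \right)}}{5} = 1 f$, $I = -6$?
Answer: $\frac{1747}{4} \approx 436.75$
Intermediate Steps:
$b{\left(f \right)} = 5 f$ ($b{\left(f \right)} = 5 \cdot 1 f = 5 f$)
$r{\left(m,B \right)} = 1$
$o{\left(U \right)} = - \frac{5}{4}$ ($o{\left(U \right)} = \frac{5}{-2 + \left(-6 + 4\right)} = \frac{5}{-2 - 2} = \frac{5}{-4} = 5 \left(- \frac{1}{4}\right) = - \frac{5}{4}$)
$o{\left(-6 \right)} + r{\left(b{\left(6^{2} \right)},-21 \right)} 438 = - \frac{5}{4} + 1 \cdot 438 = - \frac{5}{4} + 438 = \frac{1747}{4}$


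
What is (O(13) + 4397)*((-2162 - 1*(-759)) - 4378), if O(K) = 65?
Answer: -25794822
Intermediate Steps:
(O(13) + 4397)*((-2162 - 1*(-759)) - 4378) = (65 + 4397)*((-2162 - 1*(-759)) - 4378) = 4462*((-2162 + 759) - 4378) = 4462*(-1403 - 4378) = 4462*(-5781) = -25794822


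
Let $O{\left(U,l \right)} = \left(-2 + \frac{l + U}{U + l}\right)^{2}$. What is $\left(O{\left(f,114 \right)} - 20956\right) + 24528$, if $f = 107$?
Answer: $3573$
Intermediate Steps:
$O{\left(U,l \right)} = 1$ ($O{\left(U,l \right)} = \left(-2 + \frac{U + l}{U + l}\right)^{2} = \left(-2 + 1\right)^{2} = \left(-1\right)^{2} = 1$)
$\left(O{\left(f,114 \right)} - 20956\right) + 24528 = \left(1 - 20956\right) + 24528 = -20955 + 24528 = 3573$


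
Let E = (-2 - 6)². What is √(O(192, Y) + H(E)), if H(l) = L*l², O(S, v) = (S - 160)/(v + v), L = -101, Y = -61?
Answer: 4*I*√96210237/61 ≈ 643.19*I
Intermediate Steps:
O(S, v) = (-160 + S)/(2*v) (O(S, v) = (-160 + S)/((2*v)) = (-160 + S)*(1/(2*v)) = (-160 + S)/(2*v))
E = 64 (E = (-8)² = 64)
H(l) = -101*l²
√(O(192, Y) + H(E)) = √((½)*(-160 + 192)/(-61) - 101*64²) = √((½)*(-1/61)*32 - 101*4096) = √(-16/61 - 413696) = √(-25235472/61) = 4*I*√96210237/61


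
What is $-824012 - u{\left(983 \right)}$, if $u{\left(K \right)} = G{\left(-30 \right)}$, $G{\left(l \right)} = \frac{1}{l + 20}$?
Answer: $- \frac{8240119}{10} \approx -8.2401 \cdot 10^{5}$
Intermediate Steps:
$G{\left(l \right)} = \frac{1}{20 + l}$
$u{\left(K \right)} = - \frac{1}{10}$ ($u{\left(K \right)} = \frac{1}{20 - 30} = \frac{1}{-10} = - \frac{1}{10}$)
$-824012 - u{\left(983 \right)} = -824012 - - \frac{1}{10} = -824012 + \frac{1}{10} = - \frac{8240119}{10}$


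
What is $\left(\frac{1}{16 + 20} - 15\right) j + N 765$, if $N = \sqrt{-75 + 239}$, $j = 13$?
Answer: $- \frac{7007}{36} + 1530 \sqrt{41} \approx 9602.1$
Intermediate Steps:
$N = 2 \sqrt{41}$ ($N = \sqrt{164} = 2 \sqrt{41} \approx 12.806$)
$\left(\frac{1}{16 + 20} - 15\right) j + N 765 = \left(\frac{1}{16 + 20} - 15\right) 13 + 2 \sqrt{41} \cdot 765 = \left(\frac{1}{36} - 15\right) 13 + 1530 \sqrt{41} = \left(- \frac{539}{36}\right) 13 + 1530 \sqrt{41} = - \frac{7007}{36} + 1530 \sqrt{41}$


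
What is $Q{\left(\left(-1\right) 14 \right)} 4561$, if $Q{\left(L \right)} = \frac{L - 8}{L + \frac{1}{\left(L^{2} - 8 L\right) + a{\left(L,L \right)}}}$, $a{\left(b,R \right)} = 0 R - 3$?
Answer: $\frac{30604310}{4269} \approx 7169.0$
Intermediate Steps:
$a{\left(b,R \right)} = -3$ ($a{\left(b,R \right)} = 0 - 3 = -3$)
$Q{\left(L \right)} = \frac{-8 + L}{L + \frac{1}{-3 + L^{2} - 8 L}}$ ($Q{\left(L \right)} = \frac{L - 8}{L + \frac{1}{\left(L^{2} - 8 L\right) - 3}} = \frac{-8 + L}{L + \frac{1}{-3 + L^{2} - 8 L}}$)
$Q{\left(\left(-1\right) 14 \right)} 4561 = \frac{24 + \left(\left(-1\right) 14\right)^{3} - 16 \left(\left(-1\right) 14\right)^{2} + 61 \left(\left(-1\right) 14\right)}{1 + \left(\left(-1\right) 14\right)^{3} - 8 \left(\left(-1\right) 14\right)^{2} - 3 \left(\left(-1\right) 14\right)} 4561 = \frac{24 + \left(-14\right)^{3} - 16 \left(-14\right)^{2} + 61 \left(-14\right)}{1 + \left(-14\right)^{3} - 8 \left(-14\right)^{2} - -42} \cdot 4561 = \frac{24 - 2744 - 3136 - 854}{1 - 2744 - 1568 + 42} \cdot 4561 = \frac{1}{-4269} \left(-6710\right) 4561 = \left(- \frac{1}{4269}\right) \left(-6710\right) 4561 = \frac{6710}{4269} \cdot 4561 = \frac{30604310}{4269}$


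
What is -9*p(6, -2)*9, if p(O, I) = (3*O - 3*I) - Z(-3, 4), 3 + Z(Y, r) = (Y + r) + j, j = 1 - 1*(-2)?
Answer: -1863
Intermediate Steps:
j = 3 (j = 1 + 2 = 3)
Z(Y, r) = Y + r (Z(Y, r) = -3 + ((Y + r) + 3) = -3 + (3 + Y + r) = Y + r)
p(O, I) = -1 - 3*I + 3*O (p(O, I) = (3*O - 3*I) - (-3 + 4) = (-3*I + 3*O) - 1*1 = (-3*I + 3*O) - 1 = -1 - 3*I + 3*O)
-9*p(6, -2)*9 = -9*(-1 - 3*(-2) + 3*6)*9 = -9*(-1 + 6 + 18)*9 = -9*23*9 = -207*9 = -1863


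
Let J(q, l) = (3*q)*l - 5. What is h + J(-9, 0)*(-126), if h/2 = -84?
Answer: 462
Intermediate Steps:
J(q, l) = -5 + 3*l*q (J(q, l) = 3*l*q - 5 = -5 + 3*l*q)
h = -168 (h = 2*(-84) = -168)
h + J(-9, 0)*(-126) = -168 + (-5 + 3*0*(-9))*(-126) = -168 + (-5 + 0)*(-126) = -168 - 5*(-126) = -168 + 630 = 462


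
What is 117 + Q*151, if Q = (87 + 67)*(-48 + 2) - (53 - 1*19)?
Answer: -1074701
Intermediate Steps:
Q = -7118 (Q = 154*(-46) - (53 - 19) = -7084 - 1*34 = -7084 - 34 = -7118)
117 + Q*151 = 117 - 7118*151 = 117 - 1074818 = -1074701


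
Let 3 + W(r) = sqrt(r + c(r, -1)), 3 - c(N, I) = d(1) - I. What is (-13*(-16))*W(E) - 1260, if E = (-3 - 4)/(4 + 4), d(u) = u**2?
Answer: -1884 + 52*sqrt(2) ≈ -1810.5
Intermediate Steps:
E = -7/8 ≈ -0.87500
c(N, I) = 2 + I (c(N, I) = 3 - (1**2 - I) = 3 - (1 - I) = 3 + (-1 + I) = 2 + I)
W(r) = -3 + sqrt(1 + r) (W(r) = -3 + sqrt(r + (2 - 1)) = -3 + sqrt(r + 1) = -3 + sqrt(1 + r))
(-13*(-16))*W(E) - 1260 = (-13*(-16))*(-3 + sqrt(1 - 7/8)) - 1260 = 208*(-3 + sqrt(1/8)) - 1260 = 208*(-3 + sqrt(2)/4) - 1260 = (-624 + 52*sqrt(2)) - 1260 = -1884 + 52*sqrt(2)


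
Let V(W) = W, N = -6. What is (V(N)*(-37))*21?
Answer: 4662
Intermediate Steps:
(V(N)*(-37))*21 = -6*(-37)*21 = 222*21 = 4662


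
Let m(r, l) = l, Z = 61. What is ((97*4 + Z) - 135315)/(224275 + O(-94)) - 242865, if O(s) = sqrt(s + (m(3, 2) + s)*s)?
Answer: -12215961744270565/50299267071 + 134866*sqrt(8554)/50299267071 ≈ -2.4287e+5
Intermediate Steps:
O(s) = sqrt(s + s*(2 + s)) (O(s) = sqrt(s + (2 + s)*s) = sqrt(s + s*(2 + s)))
((97*4 + Z) - 135315)/(224275 + O(-94)) - 242865 = ((97*4 + 61) - 135315)/(224275 + sqrt(-94*(3 - 94))) - 242865 = ((388 + 61) - 135315)/(224275 + sqrt(-94*(-91))) - 242865 = (449 - 135315)/(224275 + sqrt(8554)) - 242865 = -134866/(224275 + sqrt(8554)) - 242865 = -242865 - 134866/(224275 + sqrt(8554))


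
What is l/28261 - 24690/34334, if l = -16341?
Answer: -629407992/485156587 ≈ -1.2973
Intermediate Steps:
l/28261 - 24690/34334 = -16341/28261 - 24690/34334 = -16341*1/28261 - 24690*1/34334 = -16341/28261 - 12345/17167 = -629407992/485156587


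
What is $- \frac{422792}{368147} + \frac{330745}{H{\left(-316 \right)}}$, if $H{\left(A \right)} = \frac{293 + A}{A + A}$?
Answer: $\frac{76954066929264}{8467381} \approx 9.0883 \cdot 10^{6}$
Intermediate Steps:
$H{\left(A \right)} = \frac{293 + A}{2 A}$
$- \frac{422792}{368147} + \frac{330745}{H{\left(-316 \right)}} = - \frac{422792}{368147} + \frac{330745}{\frac{1}{2} \frac{1}{-316} \left(293 - 316\right)} = \left(-422792\right) \frac{1}{368147} + \frac{330745}{\frac{1}{2} \left(- \frac{1}{316}\right) \left(-23\right)} = - \frac{422792}{368147} + \frac{330745}{\frac{23}{632}} = - \frac{422792}{368147} + 330745 \cdot \frac{632}{23} = - \frac{422792}{368147} + \frac{209030840}{23} = \frac{76954066929264}{8467381}$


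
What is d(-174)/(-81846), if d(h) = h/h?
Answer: -1/81846 ≈ -1.2218e-5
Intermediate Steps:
d(h) = 1
d(-174)/(-81846) = 1/(-81846) = 1*(-1/81846) = -1/81846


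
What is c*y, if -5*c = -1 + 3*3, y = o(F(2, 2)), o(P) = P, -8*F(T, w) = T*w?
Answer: 4/5 ≈ 0.80000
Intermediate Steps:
F(T, w) = -T*w/8
y = -1/2 (y = -1/8*2*2 = -1/2 ≈ -0.50000)
c = -8/5 (c = -(-1 + 3*3)/5 = -(-1 + 9)/5 = -1/5*8 = -8/5 ≈ -1.6000)
c*y = -8/5*(-1/2) = 4/5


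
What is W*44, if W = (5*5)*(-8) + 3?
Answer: -8668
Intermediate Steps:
W = -197 (W = 25*(-8) + 3 = -200 + 3 = -197)
W*44 = -197*44 = -8668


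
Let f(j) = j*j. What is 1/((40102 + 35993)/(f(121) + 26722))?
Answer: 2177/4005 ≈ 0.54357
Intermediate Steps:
f(j) = j²
1/((40102 + 35993)/(f(121) + 26722)) = 1/((40102 + 35993)/(121² + 26722)) = 1/(76095/(14641 + 26722)) = 1/(76095/41363) = 1/(76095*(1/41363)) = 1/(4005/2177) = 2177/4005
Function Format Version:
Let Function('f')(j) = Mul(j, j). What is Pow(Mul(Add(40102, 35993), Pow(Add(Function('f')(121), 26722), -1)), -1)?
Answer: Rational(2177, 4005) ≈ 0.54357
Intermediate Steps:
Function('f')(j) = Pow(j, 2)
Pow(Mul(Add(40102, 35993), Pow(Add(Function('f')(121), 26722), -1)), -1) = Pow(Mul(Add(40102, 35993), Pow(Add(Pow(121, 2), 26722), -1)), -1) = Pow(Mul(76095, Pow(Add(14641, 26722), -1)), -1) = Pow(Mul(76095, Pow(41363, -1)), -1) = Pow(Mul(76095, Rational(1, 41363)), -1) = Pow(Rational(4005, 2177), -1) = Rational(2177, 4005)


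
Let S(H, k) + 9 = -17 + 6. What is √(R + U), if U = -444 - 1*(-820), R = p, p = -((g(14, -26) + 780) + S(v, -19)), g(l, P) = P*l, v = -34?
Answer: 2*I*√5 ≈ 4.4721*I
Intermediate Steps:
S(H, k) = -20 (S(H, k) = -9 + (-17 + 6) = -9 - 11 = -20)
p = -396 (p = -((-26*14 + 780) - 20) = -((-364 + 780) - 20) = -(416 - 20) = -1*396 = -396)
R = -396
U = 376 (U = -444 + 820 = 376)
√(R + U) = √(-396 + 376) = √(-20) = 2*I*√5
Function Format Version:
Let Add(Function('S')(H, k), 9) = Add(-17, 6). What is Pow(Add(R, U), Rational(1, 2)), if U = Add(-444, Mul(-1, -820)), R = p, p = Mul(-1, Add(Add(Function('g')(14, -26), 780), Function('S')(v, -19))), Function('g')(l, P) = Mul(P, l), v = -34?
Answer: Mul(2, I, Pow(5, Rational(1, 2))) ≈ Mul(4.4721, I)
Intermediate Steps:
Function('S')(H, k) = -20 (Function('S')(H, k) = Add(-9, Add(-17, 6)) = Add(-9, -11) = -20)
p = -396 (p = Mul(-1, Add(Add(Mul(-26, 14), 780), -20)) = Mul(-1, Add(Add(-364, 780), -20)) = Mul(-1, Add(416, -20)) = Mul(-1, 396) = -396)
R = -396
U = 376 (U = Add(-444, 820) = 376)
Pow(Add(R, U), Rational(1, 2)) = Pow(Add(-396, 376), Rational(1, 2)) = Pow(-20, Rational(1, 2)) = Mul(2, I, Pow(5, Rational(1, 2)))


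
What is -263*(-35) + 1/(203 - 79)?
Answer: 1141421/124 ≈ 9205.0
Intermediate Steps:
-263*(-35) + 1/(203 - 79) = 9205 + 1/124 = 1141421/124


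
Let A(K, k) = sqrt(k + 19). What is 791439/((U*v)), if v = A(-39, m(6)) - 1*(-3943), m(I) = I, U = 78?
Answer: 263813/102648 ≈ 2.5701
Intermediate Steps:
A(K, k) = sqrt(19 + k)
v = 3948 (v = sqrt(19 + 6) - 1*(-3943) = sqrt(25) + 3943 = 5 + 3943 = 3948)
791439/((U*v)) = 791439/((78*3948)) = 791439/307944 = 791439*(1/307944) = 263813/102648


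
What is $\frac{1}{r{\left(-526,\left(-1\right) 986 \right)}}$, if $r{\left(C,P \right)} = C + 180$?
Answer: $- \frac{1}{346} \approx -0.0028902$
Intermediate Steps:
$r{\left(C,P \right)} = 180 + C$
$\frac{1}{r{\left(-526,\left(-1\right) 986 \right)}} = \frac{1}{180 - 526} = \frac{1}{-346} = - \frac{1}{346}$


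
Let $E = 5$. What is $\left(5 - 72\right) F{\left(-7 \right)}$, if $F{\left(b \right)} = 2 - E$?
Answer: $201$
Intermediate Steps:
$F{\left(b \right)} = -3$ ($F{\left(b \right)} = 2 - 5 = -3$)
$\left(5 - 72\right) F{\left(-7 \right)} = \left(5 - 72\right) \left(-3\right) = \left(-67\right) \left(-3\right) = 201$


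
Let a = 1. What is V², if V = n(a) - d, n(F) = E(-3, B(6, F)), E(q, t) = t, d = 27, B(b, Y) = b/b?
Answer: 676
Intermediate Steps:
B(b, Y) = 1
n(F) = 1
V = -26 (V = 1 - 1*27 = 1 - 27 = -26)
V² = (-26)² = 676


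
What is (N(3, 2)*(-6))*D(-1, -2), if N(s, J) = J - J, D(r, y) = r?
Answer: 0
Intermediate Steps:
N(s, J) = 0
(N(3, 2)*(-6))*D(-1, -2) = (0*(-6))*(-1) = 0*(-1) = 0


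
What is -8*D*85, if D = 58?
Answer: -39440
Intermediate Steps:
-8*D*85 = -8*58*85 = -464*85 = -39440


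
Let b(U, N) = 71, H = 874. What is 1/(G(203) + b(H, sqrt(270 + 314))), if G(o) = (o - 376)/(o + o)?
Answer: 406/28653 ≈ 0.014170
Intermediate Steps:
G(o) = (-376 + o)/(2*o) (G(o) = (-376 + o)/((2*o)) = (-376 + o)*(1/(2*o)) = (-376 + o)/(2*o))
1/(G(203) + b(H, sqrt(270 + 314))) = 1/((1/2)*(-376 + 203)/203 + 71) = 1/((1/2)*(1/203)*(-173) + 71) = 1/(-173/406 + 71) = 1/(28653/406) = 406/28653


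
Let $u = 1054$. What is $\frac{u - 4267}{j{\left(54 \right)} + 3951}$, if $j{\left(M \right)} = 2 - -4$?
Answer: $- \frac{1071}{1319} \approx -0.81198$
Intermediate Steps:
$j{\left(M \right)} = 6$ ($j{\left(M \right)} = 2 + 4 = 6$)
$\frac{u - 4267}{j{\left(54 \right)} + 3951} = \frac{1054 - 4267}{6 + 3951} = - \frac{3213}{3957} = \left(-3213\right) \frac{1}{3957} = - \frac{1071}{1319}$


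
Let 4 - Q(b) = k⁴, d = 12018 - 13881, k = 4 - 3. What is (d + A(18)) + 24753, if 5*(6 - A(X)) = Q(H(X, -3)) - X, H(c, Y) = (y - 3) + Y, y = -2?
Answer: 22899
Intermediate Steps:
k = 1
d = -1863
H(c, Y) = -5 + Y (H(c, Y) = (-2 - 3) + Y = -5 + Y)
Q(b) = 3 (Q(b) = 4 - 1*1⁴ = 4 - 1*1 = 4 - 1 = 3)
A(X) = 27/5 + X/5 (A(X) = 6 - (3 - X)/5 = 6 + (-⅗ + X/5) = 27/5 + X/5)
(d + A(18)) + 24753 = (-1863 + (27/5 + (⅕)*18)) + 24753 = (-1863 + (27/5 + 18/5)) + 24753 = (-1863 + 9) + 24753 = -1854 + 24753 = 22899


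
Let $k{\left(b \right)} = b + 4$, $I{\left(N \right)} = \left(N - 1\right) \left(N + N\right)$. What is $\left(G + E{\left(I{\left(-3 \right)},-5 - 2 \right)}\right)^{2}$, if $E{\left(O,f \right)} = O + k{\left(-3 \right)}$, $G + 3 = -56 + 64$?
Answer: $900$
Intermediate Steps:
$I{\left(N \right)} = 2 N \left(-1 + N\right)$ ($I{\left(N \right)} = \left(-1 + N\right) 2 N = 2 N \left(-1 + N\right)$)
$k{\left(b \right)} = 4 + b$
$G = 5$ ($G = -3 + \left(-56 + 64\right) = -3 + 8 = 5$)
$E{\left(O,f \right)} = 1 + O$ ($E{\left(O,f \right)} = O + \left(4 - 3\right) = O + 1 = 1 + O$)
$\left(G + E{\left(I{\left(-3 \right)},-5 - 2 \right)}\right)^{2} = \left(5 + \left(1 + 2 \left(-3\right) \left(-1 - 3\right)\right)\right)^{2} = \left(5 + \left(1 + 2 \left(-3\right) \left(-4\right)\right)\right)^{2} = \left(5 + \left(1 + 24\right)\right)^{2} = \left(5 + 25\right)^{2} = 30^{2} = 900$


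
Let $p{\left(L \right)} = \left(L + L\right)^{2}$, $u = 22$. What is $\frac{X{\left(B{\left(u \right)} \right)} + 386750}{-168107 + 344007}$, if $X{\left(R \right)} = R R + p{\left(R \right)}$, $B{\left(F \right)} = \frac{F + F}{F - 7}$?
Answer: $\frac{8702843}{3957750} \approx 2.1989$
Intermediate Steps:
$B{\left(F \right)} = \frac{2 F}{-7 + F}$
$p{\left(L \right)} = 4 L^{2}$ ($p{\left(L \right)} = \left(2 L\right)^{2} = 4 L^{2}$)
$X{\left(R \right)} = 5 R^{2}$ ($X{\left(R \right)} = R R + 4 R^{2} = R^{2} + 4 R^{2} = 5 R^{2}$)
$\frac{X{\left(B{\left(u \right)} \right)} + 386750}{-168107 + 344007} = \frac{5 \left(2 \cdot 22 \frac{1}{-7 + 22}\right)^{2} + 386750}{-168107 + 344007} = \frac{5 \left(2 \cdot 22 \cdot \frac{1}{15}\right)^{2} + 386750}{175900} = \left(5 \left(2 \cdot 22 \cdot \frac{1}{15}\right)^{2} + 386750\right) \frac{1}{175900} = \left(5 \left(\frac{44}{15}\right)^{2} + 386750\right) \frac{1}{175900} = \left(5 \cdot \frac{1936}{225} + 386750\right) \frac{1}{175900} = \left(\frac{1936}{45} + 386750\right) \frac{1}{175900} = \frac{17405686}{45} \cdot \frac{1}{175900} = \frac{8702843}{3957750}$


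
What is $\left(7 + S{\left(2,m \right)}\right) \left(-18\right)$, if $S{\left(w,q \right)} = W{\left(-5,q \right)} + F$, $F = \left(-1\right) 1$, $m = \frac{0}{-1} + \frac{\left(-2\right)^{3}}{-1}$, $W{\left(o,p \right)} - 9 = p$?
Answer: $-414$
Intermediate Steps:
$W{\left(o,p \right)} = 9 + p$
$m = 8$ ($m = 0 \left(-1\right) - -8 = 0 + 8 = 8$)
$F = -1$
$S{\left(w,q \right)} = 8 + q$ ($S{\left(w,q \right)} = \left(9 + q\right) - 1 = 8 + q$)
$\left(7 + S{\left(2,m \right)}\right) \left(-18\right) = \left(7 + \left(8 + 8\right)\right) \left(-18\right) = \left(7 + 16\right) \left(-18\right) = 23 \left(-18\right) = -414$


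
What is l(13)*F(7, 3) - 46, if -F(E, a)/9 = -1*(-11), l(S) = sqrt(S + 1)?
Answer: -46 - 99*sqrt(14) ≈ -416.42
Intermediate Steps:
l(S) = sqrt(1 + S)
F(E, a) = -99 (F(E, a) = -(-9)*(-11) = -9*11 = -99)
l(13)*F(7, 3) - 46 = sqrt(1 + 13)*(-99) - 46 = sqrt(14)*(-99) - 46 = -99*sqrt(14) - 46 = -46 - 99*sqrt(14)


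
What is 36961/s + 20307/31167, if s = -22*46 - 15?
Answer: -377036066/10669503 ≈ -35.338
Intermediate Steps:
s = -1027 (s = -1012 - 15 = -1027)
36961/s + 20307/31167 = 36961/(-1027) + 20307/31167 = 36961*(-1/1027) + 20307*(1/31167) = -36961/1027 + 6769/10389 = -377036066/10669503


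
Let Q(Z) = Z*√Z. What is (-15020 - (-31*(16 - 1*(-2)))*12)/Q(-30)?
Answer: -2081*I*√30/225 ≈ -50.658*I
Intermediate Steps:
Q(Z) = Z^(3/2)
(-15020 - (-31*(16 - 1*(-2)))*12)/Q(-30) = (-15020 - (-31*(16 - 1*(-2)))*12)/((-30)^(3/2)) = (-15020 - (-31*(16 + 2))*12)/((-30*I*√30)) = (-15020 - (-31*18)*12)*(I*√30/900) = (-15020 - (-558)*12)*(I*√30/900) = (-15020 - 1*(-6696))*(I*√30/900) = (-15020 + 6696)*(I*√30/900) = -2081*I*√30/225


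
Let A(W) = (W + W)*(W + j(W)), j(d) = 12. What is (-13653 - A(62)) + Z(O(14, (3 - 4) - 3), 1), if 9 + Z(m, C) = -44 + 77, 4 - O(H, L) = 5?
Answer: -22805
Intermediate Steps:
O(H, L) = -1 (O(H, L) = 4 - 1*5 = 4 - 5 = -1)
Z(m, C) = 24 (Z(m, C) = -9 + (-44 + 77) = -9 + 33 = 24)
A(W) = 2*W*(12 + W) (A(W) = (W + W)*(W + 12) = (2*W)*(12 + W) = 2*W*(12 + W))
(-13653 - A(62)) + Z(O(14, (3 - 4) - 3), 1) = (-13653 - 2*62*(12 + 62)) + 24 = (-13653 - 2*62*74) + 24 = (-13653 - 1*9176) + 24 = (-13653 - 9176) + 24 = -22829 + 24 = -22805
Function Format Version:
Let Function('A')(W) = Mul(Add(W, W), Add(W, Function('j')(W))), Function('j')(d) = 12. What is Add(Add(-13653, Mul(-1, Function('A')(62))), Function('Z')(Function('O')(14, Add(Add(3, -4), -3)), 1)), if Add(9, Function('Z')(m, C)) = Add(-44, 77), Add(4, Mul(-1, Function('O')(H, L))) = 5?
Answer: -22805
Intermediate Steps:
Function('O')(H, L) = -1 (Function('O')(H, L) = Add(4, Mul(-1, 5)) = Add(4, -5) = -1)
Function('Z')(m, C) = 24 (Function('Z')(m, C) = Add(-9, Add(-44, 77)) = Add(-9, 33) = 24)
Function('A')(W) = Mul(2, W, Add(12, W)) (Function('A')(W) = Mul(Add(W, W), Add(W, 12)) = Mul(Mul(2, W), Add(12, W)) = Mul(2, W, Add(12, W)))
Add(Add(-13653, Mul(-1, Function('A')(62))), Function('Z')(Function('O')(14, Add(Add(3, -4), -3)), 1)) = Add(Add(-13653, Mul(-1, Mul(2, 62, Add(12, 62)))), 24) = Add(Add(-13653, Mul(-1, Mul(2, 62, 74))), 24) = Add(Add(-13653, Mul(-1, 9176)), 24) = Add(Add(-13653, -9176), 24) = Add(-22829, 24) = -22805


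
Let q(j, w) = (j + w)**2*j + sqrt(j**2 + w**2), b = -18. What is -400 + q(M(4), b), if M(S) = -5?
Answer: -3045 + sqrt(349) ≈ -3026.3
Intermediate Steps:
q(j, w) = sqrt(j**2 + w**2) + j*(j + w)**2 (q(j, w) = j*(j + w)**2 + sqrt(j**2 + w**2) = sqrt(j**2 + w**2) + j*(j + w)**2)
-400 + q(M(4), b) = -400 + (sqrt((-5)**2 + (-18)**2) - 5*(-5 - 18)**2) = -400 + (sqrt(25 + 324) - 5*(-23)**2) = -400 + (sqrt(349) - 5*529) = -400 + (sqrt(349) - 2645) = -400 + (-2645 + sqrt(349)) = -3045 + sqrt(349)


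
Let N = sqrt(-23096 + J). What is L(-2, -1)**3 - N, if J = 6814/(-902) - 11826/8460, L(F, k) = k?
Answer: -1 - I*sqrt(1038135097302490)/211970 ≈ -1.0 - 152.0*I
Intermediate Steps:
J = -1897597/211970 (J = 6814*(-1/902) - 11826*1/8460 = -3407/451 - 657/470 = -1897597/211970 ≈ -8.9522)
N = I*sqrt(1038135097302490)/211970 (N = sqrt(-23096 - 1897597/211970) = sqrt(-4897556717/211970) = I*sqrt(1038135097302490)/211970 ≈ 152.0*I)
L(-2, -1)**3 - N = (-1)**3 - I*sqrt(1038135097302490)/211970 = -1 - I*sqrt(1038135097302490)/211970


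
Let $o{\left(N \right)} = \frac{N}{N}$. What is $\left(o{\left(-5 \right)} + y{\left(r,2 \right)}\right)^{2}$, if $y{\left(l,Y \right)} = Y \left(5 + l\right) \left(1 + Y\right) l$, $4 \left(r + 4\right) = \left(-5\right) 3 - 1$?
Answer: $21025$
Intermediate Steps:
$r = -8$ ($r = -4 + \frac{\left(-5\right) 3 - 1}{4} = -4 + \frac{-15 - 1}{4} = -4 + \frac{1}{4} \left(-16\right) = -4 - 4 = -8$)
$y{\left(l,Y \right)} = Y l \left(1 + Y\right) \left(5 + l\right)$ ($y{\left(l,Y \right)} = Y \left(1 + Y\right) \left(5 + l\right) l = Y l \left(1 + Y\right) \left(5 + l\right)$)
$o{\left(N \right)} = 1$
$\left(o{\left(-5 \right)} + y{\left(r,2 \right)}\right)^{2} = \left(1 + 2 \left(-8\right) \left(5 - 8 + 5 \cdot 2 + 2 \left(-8\right)\right)\right)^{2} = \left(1 + 2 \left(-8\right) \left(5 - 8 + 10 - 16\right)\right)^{2} = \left(1 + 2 \left(-8\right) \left(-9\right)\right)^{2} = \left(1 + 144\right)^{2} = 145^{2} = 21025$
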